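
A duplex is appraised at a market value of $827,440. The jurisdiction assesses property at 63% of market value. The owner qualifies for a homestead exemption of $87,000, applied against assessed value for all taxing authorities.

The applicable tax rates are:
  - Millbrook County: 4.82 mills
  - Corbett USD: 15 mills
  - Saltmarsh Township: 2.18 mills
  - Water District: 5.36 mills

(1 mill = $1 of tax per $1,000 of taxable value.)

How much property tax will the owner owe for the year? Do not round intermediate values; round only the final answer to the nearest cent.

Assessed value = $827,440 × 0.63 = $521,287.2
Taxable value = $521,287.2 − $87,000 = $434,287.2
Millbrook County: $434,287.2 × 0.00482 = $2,093.264304
Corbett USD: $434,287.2 × 0.015 = $6,514.308
Saltmarsh Township: $434,287.2 × 0.00218 = $946.746096
Water District: $434,287.2 × 0.00536 = $2,327.779392
Total = $2,093.264304 + $6,514.308 + $946.746096 + $2,327.779392 = $11,882.097792

$11,882.10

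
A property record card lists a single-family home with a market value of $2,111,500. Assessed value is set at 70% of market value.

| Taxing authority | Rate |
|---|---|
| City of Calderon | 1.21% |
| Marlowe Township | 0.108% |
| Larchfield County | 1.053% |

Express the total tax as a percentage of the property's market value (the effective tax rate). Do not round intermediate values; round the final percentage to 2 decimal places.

Assessed value = $2,111,500 × 0.7 = $1,478,050
City of Calderon: $1,478,050 × 0.0121 = $17,884.405
Marlowe Township: $1,478,050 × 0.00108 = $1,596.294
Larchfield County: $1,478,050 × 0.01053 = $15,563.8665
Total tax = $35,044.5655
Effective rate = $35,044.5655 ÷ $2,111,500 = 1.66% of market value

1.66%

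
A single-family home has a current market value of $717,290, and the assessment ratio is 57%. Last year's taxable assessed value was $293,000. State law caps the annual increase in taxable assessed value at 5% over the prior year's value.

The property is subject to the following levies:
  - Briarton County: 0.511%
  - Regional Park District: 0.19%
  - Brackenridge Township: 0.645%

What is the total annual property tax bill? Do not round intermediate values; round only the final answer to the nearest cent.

Uncapped assessed value = $717,290 × 0.57 = $408,855.3
Cap limit = $293,000 × 1.05 = $307,650
Taxable assessed value = min($408,855.3, $307,650) = $307,650 (cap binds)
Briarton County: $307,650 × 0.00511 = $1,572.0915
Regional Park District: $307,650 × 0.0019 = $584.535
Brackenridge Township: $307,650 × 0.00645 = $1,984.3425
Total = $4,140.969

$4,140.97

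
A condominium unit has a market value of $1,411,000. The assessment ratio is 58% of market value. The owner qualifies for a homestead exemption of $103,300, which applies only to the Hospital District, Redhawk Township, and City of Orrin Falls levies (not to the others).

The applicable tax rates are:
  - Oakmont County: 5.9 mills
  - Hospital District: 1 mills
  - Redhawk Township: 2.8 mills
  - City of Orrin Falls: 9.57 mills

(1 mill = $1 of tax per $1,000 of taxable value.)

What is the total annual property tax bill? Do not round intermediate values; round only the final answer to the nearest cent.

$14,389.06

Assessed value = $1,411,000 × 0.58 = $818,380
Oakmont County: $818,380 × 0.0059 = $4,828.442
Hospital District: ($818,380 − $103,300) × 0.001 = $715,080 × 0.001 = $715.08
Redhawk Township: ($818,380 − $103,300) × 0.0028 = $715,080 × 0.0028 = $2,002.224
City of Orrin Falls: ($818,380 − $103,300) × 0.00957 = $715,080 × 0.00957 = $6,843.3156
Total = $14,389.0616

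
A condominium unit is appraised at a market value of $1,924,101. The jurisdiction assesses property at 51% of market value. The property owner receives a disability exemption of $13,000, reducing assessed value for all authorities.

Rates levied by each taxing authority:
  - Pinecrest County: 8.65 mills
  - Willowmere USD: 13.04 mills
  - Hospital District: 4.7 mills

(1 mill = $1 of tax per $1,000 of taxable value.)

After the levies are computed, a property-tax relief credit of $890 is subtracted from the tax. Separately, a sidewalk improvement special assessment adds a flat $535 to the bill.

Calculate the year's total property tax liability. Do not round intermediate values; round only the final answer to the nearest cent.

Assessed value = $1,924,101 × 0.51 = $981,291.51
Taxable value = $981,291.51 − $13,000 = $968,291.51
Pinecrest County: $968,291.51 × 0.00865 = $8,375.7215615
Willowmere USD: $968,291.51 × 0.01304 = $12,626.5212904
Hospital District: $968,291.51 × 0.0047 = $4,550.970097
Levies subtotal = $25,553.2129489
After credit = $25,553.2129489 − $890 = $24,663.2129489
Total = $24,663.2129489 + $535 = $25,198.2129489

$25,198.21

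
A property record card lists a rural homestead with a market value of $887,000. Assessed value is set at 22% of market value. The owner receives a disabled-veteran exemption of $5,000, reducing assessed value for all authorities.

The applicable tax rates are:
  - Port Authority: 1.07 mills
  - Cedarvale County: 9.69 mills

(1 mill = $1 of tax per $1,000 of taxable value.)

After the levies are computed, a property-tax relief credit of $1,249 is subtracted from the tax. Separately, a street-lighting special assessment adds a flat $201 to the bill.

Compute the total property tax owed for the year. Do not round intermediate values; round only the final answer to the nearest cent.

$997.91

Assessed value = $887,000 × 0.22 = $195,140
Taxable value = $195,140 − $5,000 = $190,140
Port Authority: $190,140 × 0.00107 = $203.4498
Cedarvale County: $190,140 × 0.00969 = $1,842.4566
Levies subtotal = $2,045.9064
After credit = $2,045.9064 − $1,249 = $796.9064
Total = $796.9064 + $201 = $997.9064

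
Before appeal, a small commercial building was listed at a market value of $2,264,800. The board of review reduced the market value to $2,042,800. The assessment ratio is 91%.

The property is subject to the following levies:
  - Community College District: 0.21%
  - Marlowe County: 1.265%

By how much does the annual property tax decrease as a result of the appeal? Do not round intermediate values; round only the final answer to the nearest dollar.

Old assessed value = $2,264,800 × 0.91 = $2,060,968
New assessed value = $2,042,800 × 0.91 = $1,858,948
Combined rate = 0.0021 + 0.01265 = 0.01475
Old tax = $2,060,968 × 0.01475 = $30,399.278
New tax = $1,858,948 × 0.01475 = $27,419.483
Reduction = $30,399.278 − $27,419.483 = $2,979.795

$2,980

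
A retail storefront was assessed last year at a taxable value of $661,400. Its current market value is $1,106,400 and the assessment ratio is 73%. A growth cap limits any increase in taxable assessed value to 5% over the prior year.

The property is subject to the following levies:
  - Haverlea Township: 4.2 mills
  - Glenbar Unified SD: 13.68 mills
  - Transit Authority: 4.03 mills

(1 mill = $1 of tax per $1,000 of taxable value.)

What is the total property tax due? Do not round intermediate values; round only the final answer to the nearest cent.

$15,215.84

Uncapped assessed value = $1,106,400 × 0.73 = $807,672
Cap limit = $661,400 × 1.05 = $694,470
Taxable assessed value = min($807,672, $694,470) = $694,470 (cap binds)
Haverlea Township: $694,470 × 0.0042 = $2,916.774
Glenbar Unified SD: $694,470 × 0.01368 = $9,500.3496
Transit Authority: $694,470 × 0.00403 = $2,798.7141
Total = $15,215.8377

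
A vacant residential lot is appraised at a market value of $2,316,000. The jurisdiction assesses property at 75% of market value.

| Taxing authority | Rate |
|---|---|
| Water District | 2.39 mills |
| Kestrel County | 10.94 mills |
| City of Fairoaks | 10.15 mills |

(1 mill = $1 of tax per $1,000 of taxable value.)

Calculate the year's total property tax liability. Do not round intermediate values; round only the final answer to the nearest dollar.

$40,785

Assessed value = $2,316,000 × 0.75 = $1,737,000
Water District: $1,737,000 × 0.00239 = $4,151.43
Kestrel County: $1,737,000 × 0.01094 = $19,002.78
City of Fairoaks: $1,737,000 × 0.01015 = $17,630.55
Total = $4,151.43 + $19,002.78 + $17,630.55 = $40,784.76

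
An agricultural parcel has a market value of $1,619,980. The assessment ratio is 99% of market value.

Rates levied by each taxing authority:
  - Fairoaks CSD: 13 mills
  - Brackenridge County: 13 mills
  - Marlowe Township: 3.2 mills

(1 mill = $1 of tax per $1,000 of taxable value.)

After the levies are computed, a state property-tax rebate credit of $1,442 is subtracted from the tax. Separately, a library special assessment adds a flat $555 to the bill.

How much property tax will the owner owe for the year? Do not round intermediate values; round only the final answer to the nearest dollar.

$45,943

Assessed value = $1,619,980 × 0.99 = $1,603,780.2
Fairoaks CSD: $1,603,780.2 × 0.013 = $20,849.1426
Brackenridge County: $1,603,780.2 × 0.013 = $20,849.1426
Marlowe Township: $1,603,780.2 × 0.0032 = $5,132.09664
Levies subtotal = $46,830.38184
After credit = $46,830.38184 − $1,442 = $45,388.38184
Total = $45,388.38184 + $555 = $45,943.38184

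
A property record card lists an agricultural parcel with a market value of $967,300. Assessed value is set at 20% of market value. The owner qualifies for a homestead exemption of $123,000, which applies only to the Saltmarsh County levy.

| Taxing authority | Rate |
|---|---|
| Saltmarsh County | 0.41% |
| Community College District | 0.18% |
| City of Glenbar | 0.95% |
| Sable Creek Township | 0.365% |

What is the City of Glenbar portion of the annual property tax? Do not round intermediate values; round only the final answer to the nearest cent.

Assessed value = $967,300 × 0.2 = $193,460
City of Glenbar taxable value = $193,460 (exemption does not apply)
City of Glenbar levy = $193,460 × 0.0095 = $1,837.87

$1,837.87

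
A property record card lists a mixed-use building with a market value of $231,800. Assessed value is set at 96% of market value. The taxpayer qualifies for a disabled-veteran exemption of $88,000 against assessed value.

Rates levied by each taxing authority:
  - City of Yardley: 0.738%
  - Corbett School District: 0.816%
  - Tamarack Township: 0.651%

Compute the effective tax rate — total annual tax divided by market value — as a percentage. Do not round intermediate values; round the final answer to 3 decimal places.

1.280%

Assessed value = $231,800 × 0.96 = $222,528
Taxable value = $222,528 − $88,000 = $134,528
City of Yardley: $134,528 × 0.00738 = $992.81664
Corbett School District: $134,528 × 0.00816 = $1,097.74848
Tamarack Township: $134,528 × 0.00651 = $875.77728
Total tax = $2,966.3424
Effective rate = $2,966.3424 ÷ $231,800 = 1.280% of market value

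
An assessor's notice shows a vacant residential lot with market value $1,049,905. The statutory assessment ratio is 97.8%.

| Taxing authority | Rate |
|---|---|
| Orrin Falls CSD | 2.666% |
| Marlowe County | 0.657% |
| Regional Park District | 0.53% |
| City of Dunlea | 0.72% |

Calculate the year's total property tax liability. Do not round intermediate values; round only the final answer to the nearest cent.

Assessed value = $1,049,905 × 0.978 = $1,026,807.09
Orrin Falls CSD: $1,026,807.09 × 0.02666 = $27,374.6770194
Marlowe County: $1,026,807.09 × 0.00657 = $6,746.1225813
Regional Park District: $1,026,807.09 × 0.0053 = $5,442.077577
City of Dunlea: $1,026,807.09 × 0.0072 = $7,393.011048
Total = $27,374.6770194 + $6,746.1225813 + $5,442.077577 + $7,393.011048 = $46,955.8882257

$46,955.89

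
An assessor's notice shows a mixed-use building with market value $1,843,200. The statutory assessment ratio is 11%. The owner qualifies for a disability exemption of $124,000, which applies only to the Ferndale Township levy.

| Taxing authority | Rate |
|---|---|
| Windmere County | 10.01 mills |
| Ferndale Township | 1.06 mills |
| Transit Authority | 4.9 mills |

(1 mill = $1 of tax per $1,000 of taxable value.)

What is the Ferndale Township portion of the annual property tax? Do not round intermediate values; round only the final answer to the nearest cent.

Assessed value = $1,843,200 × 0.11 = $202,752
Ferndale Township taxable value = $202,752 − $124,000 = $78,752
Ferndale Township levy = $78,752 × 0.00106 = $83.47712

$83.48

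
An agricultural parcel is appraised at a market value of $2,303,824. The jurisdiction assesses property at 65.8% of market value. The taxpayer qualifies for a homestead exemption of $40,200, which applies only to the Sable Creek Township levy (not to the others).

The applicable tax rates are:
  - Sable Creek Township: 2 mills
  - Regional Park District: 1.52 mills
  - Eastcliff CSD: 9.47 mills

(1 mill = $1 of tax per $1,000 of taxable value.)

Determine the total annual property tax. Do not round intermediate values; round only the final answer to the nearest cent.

$19,611.35

Assessed value = $2,303,824 × 0.658 = $1,515,916.192
Sable Creek Township: ($1,515,916.192 − $40,200) × 0.002 = $1,475,716.192 × 0.002 = $2,951.432384
Regional Park District: $1,515,916.192 × 0.00152 = $2,304.19261184
Eastcliff CSD: $1,515,916.192 × 0.00947 = $14,355.72633824
Total = $19,611.35133408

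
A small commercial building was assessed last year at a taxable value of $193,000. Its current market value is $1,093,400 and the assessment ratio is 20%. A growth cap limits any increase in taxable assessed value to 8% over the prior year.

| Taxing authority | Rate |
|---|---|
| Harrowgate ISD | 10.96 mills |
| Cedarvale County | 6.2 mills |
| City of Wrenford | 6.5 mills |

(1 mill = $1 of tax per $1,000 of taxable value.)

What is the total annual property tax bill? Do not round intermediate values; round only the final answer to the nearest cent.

$4,931.69

Uncapped assessed value = $1,093,400 × 0.2 = $218,680
Cap limit = $193,000 × 1.08 = $208,440
Taxable assessed value = min($218,680, $208,440) = $208,440 (cap binds)
Harrowgate ISD: $208,440 × 0.01096 = $2,284.5024
Cedarvale County: $208,440 × 0.0062 = $1,292.328
City of Wrenford: $208,440 × 0.0065 = $1,354.86
Total = $4,931.6904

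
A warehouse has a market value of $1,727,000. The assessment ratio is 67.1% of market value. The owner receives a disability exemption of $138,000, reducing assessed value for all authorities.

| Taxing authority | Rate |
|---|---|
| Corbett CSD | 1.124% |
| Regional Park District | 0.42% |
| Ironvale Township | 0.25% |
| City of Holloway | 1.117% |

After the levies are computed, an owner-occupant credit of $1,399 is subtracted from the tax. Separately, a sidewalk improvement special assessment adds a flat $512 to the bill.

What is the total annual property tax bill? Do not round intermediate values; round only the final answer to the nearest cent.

$28,828.98

Assessed value = $1,727,000 × 0.671 = $1,158,817
Taxable value = $1,158,817 − $138,000 = $1,020,817
Corbett CSD: $1,020,817 × 0.01124 = $11,473.98308
Regional Park District: $1,020,817 × 0.0042 = $4,287.4314
Ironvale Township: $1,020,817 × 0.0025 = $2,552.0425
City of Holloway: $1,020,817 × 0.01117 = $11,402.52589
Levies subtotal = $29,715.98287
After credit = $29,715.98287 − $1,399 = $28,316.98287
Total = $28,316.98287 + $512 = $28,828.98287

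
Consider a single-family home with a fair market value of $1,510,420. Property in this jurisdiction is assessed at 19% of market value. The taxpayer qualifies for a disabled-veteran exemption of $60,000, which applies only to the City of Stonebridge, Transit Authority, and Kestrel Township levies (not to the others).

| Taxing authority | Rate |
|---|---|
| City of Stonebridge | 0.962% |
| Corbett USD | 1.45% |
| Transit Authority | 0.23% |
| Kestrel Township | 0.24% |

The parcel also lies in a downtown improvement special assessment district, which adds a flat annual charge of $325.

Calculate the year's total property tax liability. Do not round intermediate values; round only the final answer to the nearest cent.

Assessed value = $1,510,420 × 0.19 = $286,979.8
City of Stonebridge: ($286,979.8 − $60,000) × 0.00962 = $226,979.8 × 0.00962 = $2,183.545676
Corbett USD: $286,979.8 × 0.0145 = $4,161.2071
Transit Authority: ($286,979.8 − $60,000) × 0.0023 = $226,979.8 × 0.0023 = $522.05354
Kestrel Township: ($286,979.8 − $60,000) × 0.0024 = $226,979.8 × 0.0024 = $544.75152
Levies subtotal = $7,411.557836
Total = $7,411.557836 + $325 = $7,736.557836

$7,736.56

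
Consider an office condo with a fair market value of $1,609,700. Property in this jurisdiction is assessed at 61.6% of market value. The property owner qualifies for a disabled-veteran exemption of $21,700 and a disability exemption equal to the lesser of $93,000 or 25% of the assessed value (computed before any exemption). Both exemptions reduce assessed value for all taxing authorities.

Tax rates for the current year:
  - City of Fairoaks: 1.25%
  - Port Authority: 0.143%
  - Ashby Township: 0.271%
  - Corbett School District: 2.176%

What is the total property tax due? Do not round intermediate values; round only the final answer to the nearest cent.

$33,672.01

Assessed value = $1,609,700 × 0.616 = $991,575.2
Disability exemption = min($93,000, 25% × $991,575.2) = min($93,000, $247,893.8) = $93,000 (dollar cap binds)
Taxable value = $991,575.2 − $21,700 − $93,000 = $876,875.2
City of Fairoaks: $876,875.2 × 0.0125 = $10,960.94
Port Authority: $876,875.2 × 0.00143 = $1,253.931536
Ashby Township: $876,875.2 × 0.00271 = $2,376.331792
Corbett School District: $876,875.2 × 0.02176 = $19,080.804352
Total = $33,672.00768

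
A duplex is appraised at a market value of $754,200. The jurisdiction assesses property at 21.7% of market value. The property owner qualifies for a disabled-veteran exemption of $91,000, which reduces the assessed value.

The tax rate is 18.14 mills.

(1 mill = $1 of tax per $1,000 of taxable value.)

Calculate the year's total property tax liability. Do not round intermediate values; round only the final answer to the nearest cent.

$1,318.08

Assessed value = $754,200 × 0.217 = $163,661.4
Taxable value = $163,661.4 − $91,000 = $72,661.4
Tax = $72,661.4 × 0.01814 = $1,318.077796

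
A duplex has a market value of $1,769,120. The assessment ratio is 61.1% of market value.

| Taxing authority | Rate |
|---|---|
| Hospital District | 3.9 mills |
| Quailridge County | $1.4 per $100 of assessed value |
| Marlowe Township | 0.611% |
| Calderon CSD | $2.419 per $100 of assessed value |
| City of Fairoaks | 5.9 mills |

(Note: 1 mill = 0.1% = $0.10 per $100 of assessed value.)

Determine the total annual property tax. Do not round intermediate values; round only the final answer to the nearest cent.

Assessed value = $1,769,120 × 0.611 = $1,080,932.32
Hospital District: $1,080,932.32 × 0.0039 = $4,215.636048
Quailridge County: $1,080,932.32 × 0.014 = $15,133.05248
Marlowe Township: $1,080,932.32 × 0.00611 = $6,604.4964752
Calderon CSD: $1,080,932.32 × 0.02419 = $26,147.7528208
City of Fairoaks: $1,080,932.32 × 0.0059 = $6,377.500688
Total = $58,478.438512

$58,478.44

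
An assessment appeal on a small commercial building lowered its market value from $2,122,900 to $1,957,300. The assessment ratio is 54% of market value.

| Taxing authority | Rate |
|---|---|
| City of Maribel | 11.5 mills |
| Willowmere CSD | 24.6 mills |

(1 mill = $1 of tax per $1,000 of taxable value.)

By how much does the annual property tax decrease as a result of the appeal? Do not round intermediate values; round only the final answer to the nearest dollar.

Old assessed value = $2,122,900 × 0.54 = $1,146,366
New assessed value = $1,957,300 × 0.54 = $1,056,942
Combined rate = 0.0115 + 0.0246 = 0.0361
Old tax = $1,146,366 × 0.0361 = $41,383.8126
New tax = $1,056,942 × 0.0361 = $38,155.6062
Reduction = $41,383.8126 − $38,155.6062 = $3,228.2064

$3,228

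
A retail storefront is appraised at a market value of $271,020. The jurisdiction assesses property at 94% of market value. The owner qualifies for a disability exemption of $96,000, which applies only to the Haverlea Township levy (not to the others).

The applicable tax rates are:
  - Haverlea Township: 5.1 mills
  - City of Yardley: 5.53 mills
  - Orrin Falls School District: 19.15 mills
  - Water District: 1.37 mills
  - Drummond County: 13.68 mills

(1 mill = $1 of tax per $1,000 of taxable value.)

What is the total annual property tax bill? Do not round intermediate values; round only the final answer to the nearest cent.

$10,931.24

Assessed value = $271,020 × 0.94 = $254,758.8
Haverlea Township: ($254,758.8 − $96,000) × 0.0051 = $158,758.8 × 0.0051 = $809.66988
City of Yardley: $254,758.8 × 0.00553 = $1,408.816164
Orrin Falls School District: $254,758.8 × 0.01915 = $4,878.63102
Water District: $254,758.8 × 0.00137 = $349.019556
Drummond County: $254,758.8 × 0.01368 = $3,485.100384
Total = $10,931.237004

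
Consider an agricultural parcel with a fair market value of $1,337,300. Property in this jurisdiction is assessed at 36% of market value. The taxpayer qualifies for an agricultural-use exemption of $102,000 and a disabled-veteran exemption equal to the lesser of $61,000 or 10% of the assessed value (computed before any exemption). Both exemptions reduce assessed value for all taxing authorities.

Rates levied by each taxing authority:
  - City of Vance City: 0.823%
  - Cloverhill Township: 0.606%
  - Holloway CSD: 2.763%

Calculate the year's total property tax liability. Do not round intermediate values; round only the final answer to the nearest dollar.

$13,887

Assessed value = $1,337,300 × 0.36 = $481,428
Disabled-veteran exemption = min($61,000, 10% × $481,428) = min($61,000, $48,142.8) = $48,142.8 (percentage binds)
Taxable value = $481,428 − $102,000 − $48,142.8 = $331,285.2
City of Vance City: $331,285.2 × 0.00823 = $2,726.477196
Cloverhill Township: $331,285.2 × 0.00606 = $2,007.588312
Holloway CSD: $331,285.2 × 0.02763 = $9,153.410076
Total = $13,887.475584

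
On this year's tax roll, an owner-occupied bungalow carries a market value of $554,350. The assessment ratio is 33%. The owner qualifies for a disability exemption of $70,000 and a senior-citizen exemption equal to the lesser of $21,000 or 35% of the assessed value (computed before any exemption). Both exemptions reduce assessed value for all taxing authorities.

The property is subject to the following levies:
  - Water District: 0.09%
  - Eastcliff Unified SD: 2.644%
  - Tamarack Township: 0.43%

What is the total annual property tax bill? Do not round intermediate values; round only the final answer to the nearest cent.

Assessed value = $554,350 × 0.33 = $182,935.5
Senior-citizen exemption = min($21,000, 35% × $182,935.5) = min($21,000, $64,027.425) = $21,000 (dollar cap binds)
Taxable value = $182,935.5 − $70,000 − $21,000 = $91,935.5
Water District: $91,935.5 × 0.0009 = $82.74195
Eastcliff Unified SD: $91,935.5 × 0.02644 = $2,430.77462
Tamarack Township: $91,935.5 × 0.0043 = $395.32265
Total = $2,908.83922

$2,908.84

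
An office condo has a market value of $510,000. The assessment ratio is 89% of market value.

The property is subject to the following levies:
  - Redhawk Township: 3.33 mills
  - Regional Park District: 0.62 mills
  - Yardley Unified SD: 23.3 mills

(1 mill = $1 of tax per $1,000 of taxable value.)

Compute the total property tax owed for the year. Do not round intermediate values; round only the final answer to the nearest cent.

$12,368.78

Assessed value = $510,000 × 0.89 = $453,900
Redhawk Township: $453,900 × 0.00333 = $1,511.487
Regional Park District: $453,900 × 0.00062 = $281.418
Yardley Unified SD: $453,900 × 0.0233 = $10,575.87
Total = $1,511.487 + $281.418 + $10,575.87 = $12,368.775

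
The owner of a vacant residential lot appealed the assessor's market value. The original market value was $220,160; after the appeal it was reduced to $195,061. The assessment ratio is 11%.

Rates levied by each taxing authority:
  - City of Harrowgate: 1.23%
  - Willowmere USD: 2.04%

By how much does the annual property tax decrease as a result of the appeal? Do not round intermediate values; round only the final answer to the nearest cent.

Old assessed value = $220,160 × 0.11 = $24,217.6
New assessed value = $195,061 × 0.11 = $21,456.71
Combined rate = 0.0123 + 0.0204 = 0.0327
Old tax = $24,217.6 × 0.0327 = $791.91552
New tax = $21,456.71 × 0.0327 = $701.634417
Reduction = $791.91552 − $701.634417 = $90.281103

$90.28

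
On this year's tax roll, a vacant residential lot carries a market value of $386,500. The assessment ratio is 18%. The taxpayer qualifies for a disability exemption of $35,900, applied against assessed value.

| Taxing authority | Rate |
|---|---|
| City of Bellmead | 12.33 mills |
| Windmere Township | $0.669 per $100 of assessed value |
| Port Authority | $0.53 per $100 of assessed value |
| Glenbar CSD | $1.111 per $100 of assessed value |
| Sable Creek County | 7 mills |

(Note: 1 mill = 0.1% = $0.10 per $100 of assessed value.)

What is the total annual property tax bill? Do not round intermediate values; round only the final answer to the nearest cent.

$1,428.62

Assessed value = $386,500 × 0.18 = $69,570
Taxable value = $69,570 − $35,900 = $33,670
City of Bellmead: $33,670 × 0.01233 = $415.1511
Windmere Township: $33,670 × 0.00669 = $225.2523
Port Authority: $33,670 × 0.0053 = $178.451
Glenbar CSD: $33,670 × 0.01111 = $374.0737
Sable Creek County: $33,670 × 0.007 = $235.69
Total = $1,428.6181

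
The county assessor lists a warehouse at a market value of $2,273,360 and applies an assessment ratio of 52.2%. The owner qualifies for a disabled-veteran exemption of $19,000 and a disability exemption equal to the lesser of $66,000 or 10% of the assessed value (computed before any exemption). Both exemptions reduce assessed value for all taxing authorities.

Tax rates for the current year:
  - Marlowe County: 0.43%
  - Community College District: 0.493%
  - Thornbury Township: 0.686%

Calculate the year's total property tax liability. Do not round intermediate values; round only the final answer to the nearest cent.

Assessed value = $2,273,360 × 0.522 = $1,186,693.92
Disability exemption = min($66,000, 10% × $1,186,693.92) = min($66,000, $118,669.392) = $66,000 (dollar cap binds)
Taxable value = $1,186,693.92 − $19,000 − $66,000 = $1,101,693.92
Marlowe County: $1,101,693.92 × 0.0043 = $4,737.283856
Community College District: $1,101,693.92 × 0.00493 = $5,431.3510256
Thornbury Township: $1,101,693.92 × 0.00686 = $7,557.6202912
Total = $17,726.2551728

$17,726.26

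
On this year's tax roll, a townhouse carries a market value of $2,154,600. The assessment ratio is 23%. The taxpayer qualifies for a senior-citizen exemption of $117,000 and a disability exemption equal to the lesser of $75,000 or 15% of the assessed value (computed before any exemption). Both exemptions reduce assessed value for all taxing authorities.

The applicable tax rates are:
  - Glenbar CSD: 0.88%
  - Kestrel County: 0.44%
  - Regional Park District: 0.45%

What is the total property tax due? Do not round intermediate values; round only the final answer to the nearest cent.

$5,384.77

Assessed value = $2,154,600 × 0.23 = $495,558
Disability exemption = min($75,000, 15% × $495,558) = min($75,000, $74,333.7) = $74,333.7 (percentage binds)
Taxable value = $495,558 − $117,000 − $74,333.7 = $304,224.3
Glenbar CSD: $304,224.3 × 0.0088 = $2,677.17384
Kestrel County: $304,224.3 × 0.0044 = $1,338.58692
Regional Park District: $304,224.3 × 0.0045 = $1,369.00935
Total = $5,384.77011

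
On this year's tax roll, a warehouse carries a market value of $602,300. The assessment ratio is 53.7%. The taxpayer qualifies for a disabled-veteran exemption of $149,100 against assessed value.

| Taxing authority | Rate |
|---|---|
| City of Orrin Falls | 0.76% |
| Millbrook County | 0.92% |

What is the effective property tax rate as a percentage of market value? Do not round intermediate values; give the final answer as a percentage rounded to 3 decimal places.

Assessed value = $602,300 × 0.537 = $323,435.1
Taxable value = $323,435.1 − $149,100 = $174,335.1
City of Orrin Falls: $174,335.1 × 0.0076 = $1,324.94676
Millbrook County: $174,335.1 × 0.0092 = $1,603.88292
Total tax = $2,928.82968
Effective rate = $2,928.82968 ÷ $602,300 = 0.486% of market value

0.486%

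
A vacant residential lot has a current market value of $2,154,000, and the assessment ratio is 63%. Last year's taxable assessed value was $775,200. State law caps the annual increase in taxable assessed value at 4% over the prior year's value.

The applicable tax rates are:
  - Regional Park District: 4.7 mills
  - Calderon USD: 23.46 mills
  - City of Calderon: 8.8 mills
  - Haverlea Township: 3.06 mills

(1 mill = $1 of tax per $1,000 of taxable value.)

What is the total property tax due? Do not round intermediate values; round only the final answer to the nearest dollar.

$32,264

Uncapped assessed value = $2,154,000 × 0.63 = $1,357,020
Cap limit = $775,200 × 1.04 = $806,208
Taxable assessed value = min($1,357,020, $806,208) = $806,208 (cap binds)
Regional Park District: $806,208 × 0.0047 = $3,789.1776
Calderon USD: $806,208 × 0.02346 = $18,913.63968
City of Calderon: $806,208 × 0.0088 = $7,094.6304
Haverlea Township: $806,208 × 0.00306 = $2,466.99648
Total = $32,264.44416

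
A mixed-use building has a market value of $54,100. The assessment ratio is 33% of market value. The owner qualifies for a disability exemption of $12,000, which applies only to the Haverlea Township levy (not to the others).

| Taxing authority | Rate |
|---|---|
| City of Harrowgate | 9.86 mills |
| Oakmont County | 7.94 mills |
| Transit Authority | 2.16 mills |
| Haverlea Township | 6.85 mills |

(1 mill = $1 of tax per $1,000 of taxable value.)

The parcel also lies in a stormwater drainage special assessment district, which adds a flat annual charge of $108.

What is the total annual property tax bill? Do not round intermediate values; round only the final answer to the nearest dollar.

$504

Assessed value = $54,100 × 0.33 = $17,853
City of Harrowgate: $17,853 × 0.00986 = $176.03058
Oakmont County: $17,853 × 0.00794 = $141.75282
Transit Authority: $17,853 × 0.00216 = $38.56248
Haverlea Township: ($17,853 − $12,000) × 0.00685 = $5,853 × 0.00685 = $40.09305
Levies subtotal = $396.43893
Total = $396.43893 + $108 = $504.43893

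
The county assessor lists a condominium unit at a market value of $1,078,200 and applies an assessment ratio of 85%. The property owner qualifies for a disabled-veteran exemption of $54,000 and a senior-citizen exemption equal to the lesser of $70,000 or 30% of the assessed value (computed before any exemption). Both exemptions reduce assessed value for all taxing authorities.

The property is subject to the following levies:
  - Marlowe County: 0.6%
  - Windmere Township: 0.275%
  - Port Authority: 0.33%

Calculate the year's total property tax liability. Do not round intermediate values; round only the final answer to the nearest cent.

$9,549.26

Assessed value = $1,078,200 × 0.85 = $916,470
Senior-citizen exemption = min($70,000, 30% × $916,470) = min($70,000, $274,941) = $70,000 (dollar cap binds)
Taxable value = $916,470 − $54,000 − $70,000 = $792,470
Marlowe County: $792,470 × 0.006 = $4,754.82
Windmere Township: $792,470 × 0.00275 = $2,179.2925
Port Authority: $792,470 × 0.0033 = $2,615.151
Total = $9,549.2635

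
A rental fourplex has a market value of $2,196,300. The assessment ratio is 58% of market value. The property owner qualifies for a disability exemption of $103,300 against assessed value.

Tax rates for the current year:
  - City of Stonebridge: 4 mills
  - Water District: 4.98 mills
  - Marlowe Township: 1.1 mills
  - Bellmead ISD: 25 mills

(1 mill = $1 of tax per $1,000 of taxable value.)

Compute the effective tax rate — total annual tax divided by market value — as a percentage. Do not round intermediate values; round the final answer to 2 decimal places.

Assessed value = $2,196,300 × 0.58 = $1,273,854
Taxable value = $1,273,854 − $103,300 = $1,170,554
City of Stonebridge: $1,170,554 × 0.004 = $4,682.216
Water District: $1,170,554 × 0.00498 = $5,829.35892
Marlowe Township: $1,170,554 × 0.0011 = $1,287.6094
Bellmead ISD: $1,170,554 × 0.025 = $29,263.85
Total tax = $41,063.03432
Effective rate = $41,063.03432 ÷ $2,196,300 = 1.87% of market value

1.87%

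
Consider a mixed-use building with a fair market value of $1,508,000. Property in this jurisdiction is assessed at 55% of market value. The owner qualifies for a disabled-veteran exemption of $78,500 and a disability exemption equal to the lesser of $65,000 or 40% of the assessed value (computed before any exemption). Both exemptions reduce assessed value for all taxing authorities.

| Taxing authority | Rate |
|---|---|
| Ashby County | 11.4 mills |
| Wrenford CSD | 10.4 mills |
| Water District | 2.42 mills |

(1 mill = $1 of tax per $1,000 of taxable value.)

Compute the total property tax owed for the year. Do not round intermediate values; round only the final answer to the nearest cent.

Assessed value = $1,508,000 × 0.55 = $829,400
Disability exemption = min($65,000, 40% × $829,400) = min($65,000, $331,760) = $65,000 (dollar cap binds)
Taxable value = $829,400 − $78,500 − $65,000 = $685,900
Ashby County: $685,900 × 0.0114 = $7,819.26
Wrenford CSD: $685,900 × 0.0104 = $7,133.36
Water District: $685,900 × 0.00242 = $1,659.878
Total = $16,612.498

$16,612.50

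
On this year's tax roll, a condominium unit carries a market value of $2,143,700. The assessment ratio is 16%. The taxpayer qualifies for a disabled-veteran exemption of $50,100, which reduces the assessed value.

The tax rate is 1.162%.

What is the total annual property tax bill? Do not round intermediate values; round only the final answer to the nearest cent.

$3,403.41

Assessed value = $2,143,700 × 0.16 = $342,992
Taxable value = $342,992 − $50,100 = $292,892
Tax = $292,892 × 0.01162 = $3,403.40504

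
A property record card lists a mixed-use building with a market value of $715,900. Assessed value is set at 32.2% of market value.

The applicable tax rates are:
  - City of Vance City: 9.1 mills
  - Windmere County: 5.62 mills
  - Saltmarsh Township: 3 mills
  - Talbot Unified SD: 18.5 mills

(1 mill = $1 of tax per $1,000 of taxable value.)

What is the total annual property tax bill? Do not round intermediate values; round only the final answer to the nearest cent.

Assessed value = $715,900 × 0.322 = $230,519.8
City of Vance City: $230,519.8 × 0.0091 = $2,097.73018
Windmere County: $230,519.8 × 0.00562 = $1,295.521276
Saltmarsh Township: $230,519.8 × 0.003 = $691.5594
Talbot Unified SD: $230,519.8 × 0.0185 = $4,264.6163
Total = $2,097.73018 + $1,295.521276 + $691.5594 + $4,264.6163 = $8,349.427156

$8,349.43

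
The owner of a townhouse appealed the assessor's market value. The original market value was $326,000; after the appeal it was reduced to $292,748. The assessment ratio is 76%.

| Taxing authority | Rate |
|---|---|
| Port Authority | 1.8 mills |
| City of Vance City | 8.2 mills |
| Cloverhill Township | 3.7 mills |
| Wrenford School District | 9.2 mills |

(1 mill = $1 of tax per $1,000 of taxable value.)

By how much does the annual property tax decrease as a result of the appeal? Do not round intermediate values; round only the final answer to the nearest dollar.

Old assessed value = $326,000 × 0.76 = $247,760
New assessed value = $292,748 × 0.76 = $222,488.48
Combined rate = 0.0018 + 0.0082 + 0.0037 + 0.0092 = 0.0229
Old tax = $247,760 × 0.0229 = $5,673.704
New tax = $222,488.48 × 0.0229 = $5,094.986192
Reduction = $5,673.704 − $5,094.986192 = $578.717808

$579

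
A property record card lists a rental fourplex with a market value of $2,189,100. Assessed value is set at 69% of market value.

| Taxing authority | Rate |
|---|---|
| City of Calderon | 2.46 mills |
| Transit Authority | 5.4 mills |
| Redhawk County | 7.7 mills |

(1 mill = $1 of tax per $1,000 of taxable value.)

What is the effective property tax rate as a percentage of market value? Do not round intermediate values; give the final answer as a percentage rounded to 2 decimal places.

Assessed value = $2,189,100 × 0.69 = $1,510,479
City of Calderon: $1,510,479 × 0.00246 = $3,715.77834
Transit Authority: $1,510,479 × 0.0054 = $8,156.5866
Redhawk County: $1,510,479 × 0.0077 = $11,630.6883
Total tax = $23,503.05324
Effective rate = $23,503.05324 ÷ $2,189,100 = 1.07% of market value

1.07%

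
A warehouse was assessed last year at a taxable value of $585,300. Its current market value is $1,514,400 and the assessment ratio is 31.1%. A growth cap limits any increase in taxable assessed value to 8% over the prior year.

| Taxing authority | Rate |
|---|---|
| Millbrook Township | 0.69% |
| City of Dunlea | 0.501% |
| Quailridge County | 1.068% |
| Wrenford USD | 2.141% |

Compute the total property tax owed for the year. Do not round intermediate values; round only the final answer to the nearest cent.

$20,723.05

Uncapped assessed value = $1,514,400 × 0.311 = $470,978.4
Cap limit = $585,300 × 1.08 = $632,124
Taxable assessed value = min($470,978.4, $632,124) = $470,978.4 (cap does not bind)
Millbrook Township: $470,978.4 × 0.0069 = $3,249.75096
City of Dunlea: $470,978.4 × 0.00501 = $2,359.601784
Quailridge County: $470,978.4 × 0.01068 = $5,030.049312
Wrenford USD: $470,978.4 × 0.02141 = $10,083.647544
Total = $20,723.0496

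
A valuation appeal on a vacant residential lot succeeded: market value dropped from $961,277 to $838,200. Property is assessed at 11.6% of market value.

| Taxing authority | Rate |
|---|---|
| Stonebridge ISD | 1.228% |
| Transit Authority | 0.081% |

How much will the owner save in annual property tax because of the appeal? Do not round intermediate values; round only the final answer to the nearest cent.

Old assessed value = $961,277 × 0.116 = $111,508.132
New assessed value = $838,200 × 0.116 = $97,231.2
Combined rate = 0.01228 + 0.00081 = 0.01309
Old tax = $111,508.132 × 0.01309 = $1,459.64144788
New tax = $97,231.2 × 0.01309 = $1,272.756408
Reduction = $1,459.64144788 − $1,272.756408 = $186.88503988

$186.89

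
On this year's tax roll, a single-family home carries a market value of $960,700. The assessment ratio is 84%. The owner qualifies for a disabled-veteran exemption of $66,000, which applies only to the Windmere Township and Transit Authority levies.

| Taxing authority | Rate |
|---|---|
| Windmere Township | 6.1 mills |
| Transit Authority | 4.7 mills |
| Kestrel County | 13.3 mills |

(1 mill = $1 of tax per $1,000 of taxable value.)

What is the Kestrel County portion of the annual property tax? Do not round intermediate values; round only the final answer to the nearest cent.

Assessed value = $960,700 × 0.84 = $806,988
Kestrel County taxable value = $806,988 (exemption does not apply)
Kestrel County levy = $806,988 × 0.0133 = $10,732.9404

$10,732.94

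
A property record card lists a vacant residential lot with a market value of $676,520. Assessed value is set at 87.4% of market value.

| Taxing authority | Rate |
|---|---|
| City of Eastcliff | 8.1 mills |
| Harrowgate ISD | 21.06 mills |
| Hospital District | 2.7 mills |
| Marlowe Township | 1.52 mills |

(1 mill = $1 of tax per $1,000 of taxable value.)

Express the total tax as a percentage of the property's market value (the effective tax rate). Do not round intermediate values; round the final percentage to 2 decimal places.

Assessed value = $676,520 × 0.874 = $591,278.48
City of Eastcliff: $591,278.48 × 0.0081 = $4,789.355688
Harrowgate ISD: $591,278.48 × 0.02106 = $12,452.3247888
Hospital District: $591,278.48 × 0.0027 = $1,596.451896
Marlowe Township: $591,278.48 × 0.00152 = $898.7432896
Total tax = $19,736.8756624
Effective rate = $19,736.8756624 ÷ $676,520 = 2.92% of market value

2.92%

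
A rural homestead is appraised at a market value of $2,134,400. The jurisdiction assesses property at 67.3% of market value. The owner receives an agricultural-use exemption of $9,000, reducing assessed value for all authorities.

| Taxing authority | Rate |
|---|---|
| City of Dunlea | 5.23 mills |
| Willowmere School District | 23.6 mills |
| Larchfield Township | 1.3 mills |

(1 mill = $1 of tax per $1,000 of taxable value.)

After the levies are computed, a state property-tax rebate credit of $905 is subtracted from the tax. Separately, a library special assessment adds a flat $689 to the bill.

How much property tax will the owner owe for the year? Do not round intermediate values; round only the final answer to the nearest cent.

$42,793.10

Assessed value = $2,134,400 × 0.673 = $1,436,451.2
Taxable value = $1,436,451.2 − $9,000 = $1,427,451.2
City of Dunlea: $1,427,451.2 × 0.00523 = $7,465.569776
Willowmere School District: $1,427,451.2 × 0.0236 = $33,687.84832
Larchfield Township: $1,427,451.2 × 0.0013 = $1,855.68656
Levies subtotal = $43,009.104656
After credit = $43,009.104656 − $905 = $42,104.104656
Total = $42,104.104656 + $689 = $42,793.104656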